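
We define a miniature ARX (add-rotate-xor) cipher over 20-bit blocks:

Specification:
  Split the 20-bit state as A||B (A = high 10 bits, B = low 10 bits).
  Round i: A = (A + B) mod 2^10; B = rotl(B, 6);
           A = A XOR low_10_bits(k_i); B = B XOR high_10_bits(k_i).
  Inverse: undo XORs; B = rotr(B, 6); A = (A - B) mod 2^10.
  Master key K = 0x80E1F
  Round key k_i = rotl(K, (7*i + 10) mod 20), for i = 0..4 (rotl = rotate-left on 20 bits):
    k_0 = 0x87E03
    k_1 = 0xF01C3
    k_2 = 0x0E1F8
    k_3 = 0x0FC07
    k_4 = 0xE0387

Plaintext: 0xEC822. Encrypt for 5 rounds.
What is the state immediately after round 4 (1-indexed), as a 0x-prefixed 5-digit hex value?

0x83498

s_0 = plaintext = 0xEC822
s_1 = Round(s_0, k_0) = 0x75E9D
s_2 = Round(s_1, k_1) = 0x6DCA9
s_3 = Round(s_2, k_2) = 0xE6272
s_4 = Round(s_3, k_3) = 0x83498
s_5 = Round(s_4, k_4) = 0x48989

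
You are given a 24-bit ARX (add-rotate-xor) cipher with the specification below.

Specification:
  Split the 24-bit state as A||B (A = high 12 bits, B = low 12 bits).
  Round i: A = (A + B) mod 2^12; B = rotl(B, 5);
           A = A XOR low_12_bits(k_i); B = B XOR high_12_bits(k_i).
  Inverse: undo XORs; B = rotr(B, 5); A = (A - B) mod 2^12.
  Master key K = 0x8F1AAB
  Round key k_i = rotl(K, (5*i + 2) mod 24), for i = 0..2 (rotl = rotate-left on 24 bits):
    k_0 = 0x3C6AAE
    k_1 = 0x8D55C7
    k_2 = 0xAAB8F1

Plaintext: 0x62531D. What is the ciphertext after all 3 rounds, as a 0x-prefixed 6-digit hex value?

0xE91002

s_0 = plaintext = 0x62531D
s_1 = Round(s_0, k_0) = 0x3EC060
s_2 = Round(s_1, k_1) = 0x18B4D5
s_3 = Round(s_2, k_2) = 0xE91002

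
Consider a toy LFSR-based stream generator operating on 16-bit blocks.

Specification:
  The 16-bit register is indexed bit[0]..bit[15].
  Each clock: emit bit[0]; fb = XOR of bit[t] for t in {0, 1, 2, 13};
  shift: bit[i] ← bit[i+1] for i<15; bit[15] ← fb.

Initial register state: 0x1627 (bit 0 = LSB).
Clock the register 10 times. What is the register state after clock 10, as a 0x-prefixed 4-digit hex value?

0x0545

reg_0 = 0x1627
clock 1: out=1, reg = 0x8B13
clock 2: out=1, reg = 0x4589
clock 3: out=1, reg = 0xA2C4
clock 4: out=0, reg = 0x5162
clock 5: out=0, reg = 0xA8B1
clock 6: out=1, reg = 0x5458
clock 7: out=0, reg = 0x2A2C
clock 8: out=0, reg = 0x1516
clock 9: out=0, reg = 0x0A8B
clock 10: out=1, reg = 0x0545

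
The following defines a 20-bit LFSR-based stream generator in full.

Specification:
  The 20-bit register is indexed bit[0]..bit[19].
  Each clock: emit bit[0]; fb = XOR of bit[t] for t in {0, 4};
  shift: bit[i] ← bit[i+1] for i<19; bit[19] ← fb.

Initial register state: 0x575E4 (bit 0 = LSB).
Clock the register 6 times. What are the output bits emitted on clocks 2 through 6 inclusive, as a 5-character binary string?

01001

reg_0 = 0x575E4
clock 1: out=0, reg = 0x2BAF2
clock 2: out=0, reg = 0x95D79
clock 3: out=1, reg = 0x4AEBC
clock 4: out=0, reg = 0xA575E
clock 5: out=0, reg = 0xD2BAF
clock 6: out=1, reg = 0xE95D7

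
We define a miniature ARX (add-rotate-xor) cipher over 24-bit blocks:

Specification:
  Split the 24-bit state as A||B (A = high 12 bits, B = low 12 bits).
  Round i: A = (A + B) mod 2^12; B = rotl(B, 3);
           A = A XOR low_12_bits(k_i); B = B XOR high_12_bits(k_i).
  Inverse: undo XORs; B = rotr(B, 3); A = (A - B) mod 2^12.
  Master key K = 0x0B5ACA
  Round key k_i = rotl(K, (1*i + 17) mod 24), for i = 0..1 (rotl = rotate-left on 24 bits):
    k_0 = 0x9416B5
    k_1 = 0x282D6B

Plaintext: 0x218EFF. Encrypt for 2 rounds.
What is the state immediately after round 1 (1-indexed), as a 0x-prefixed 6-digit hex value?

0x7A2EBE

s_0 = plaintext = 0x218EFF
s_1 = Round(s_0, k_0) = 0x7A2EBE
s_2 = Round(s_1, k_1) = 0xB0B775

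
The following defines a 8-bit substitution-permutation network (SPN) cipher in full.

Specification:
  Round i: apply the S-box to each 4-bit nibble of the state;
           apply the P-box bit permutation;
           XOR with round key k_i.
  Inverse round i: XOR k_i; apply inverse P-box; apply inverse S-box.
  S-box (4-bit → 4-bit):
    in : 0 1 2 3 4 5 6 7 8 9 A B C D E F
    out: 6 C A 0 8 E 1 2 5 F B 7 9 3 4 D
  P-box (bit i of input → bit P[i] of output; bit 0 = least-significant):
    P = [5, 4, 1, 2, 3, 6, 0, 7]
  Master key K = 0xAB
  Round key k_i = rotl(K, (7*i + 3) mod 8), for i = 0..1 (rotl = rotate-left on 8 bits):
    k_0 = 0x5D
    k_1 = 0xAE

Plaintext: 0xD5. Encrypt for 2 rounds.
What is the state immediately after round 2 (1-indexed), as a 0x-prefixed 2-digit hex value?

0xEF

s_0 = plaintext = 0xD5
s_1 = Round(s_0, k_0) = 0x03
s_2 = Round(s_1, k_1) = 0xEF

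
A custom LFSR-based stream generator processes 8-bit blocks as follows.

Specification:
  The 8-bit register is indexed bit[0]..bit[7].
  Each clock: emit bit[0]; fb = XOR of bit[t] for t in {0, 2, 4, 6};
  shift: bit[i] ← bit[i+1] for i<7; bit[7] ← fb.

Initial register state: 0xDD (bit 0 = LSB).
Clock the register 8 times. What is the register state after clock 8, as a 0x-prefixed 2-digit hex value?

0x74

reg_0 = 0xDD
clock 1: out=1, reg = 0x6E
clock 2: out=0, reg = 0x37
clock 3: out=1, reg = 0x9B
clock 4: out=1, reg = 0x4D
clock 5: out=1, reg = 0xA6
clock 6: out=0, reg = 0xD3
clock 7: out=1, reg = 0xE9
clock 8: out=1, reg = 0x74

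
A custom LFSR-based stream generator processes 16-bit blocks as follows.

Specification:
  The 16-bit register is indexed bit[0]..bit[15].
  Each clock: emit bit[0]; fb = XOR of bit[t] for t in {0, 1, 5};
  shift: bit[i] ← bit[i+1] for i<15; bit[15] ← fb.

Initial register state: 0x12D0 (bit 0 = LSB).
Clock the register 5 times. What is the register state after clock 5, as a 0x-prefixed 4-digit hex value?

reg_0 = 0x12D0
clock 1: out=0, reg = 0x0968
clock 2: out=0, reg = 0x84B4
clock 3: out=0, reg = 0xC25A
clock 4: out=0, reg = 0xE12D
clock 5: out=1, reg = 0x7096

0x7096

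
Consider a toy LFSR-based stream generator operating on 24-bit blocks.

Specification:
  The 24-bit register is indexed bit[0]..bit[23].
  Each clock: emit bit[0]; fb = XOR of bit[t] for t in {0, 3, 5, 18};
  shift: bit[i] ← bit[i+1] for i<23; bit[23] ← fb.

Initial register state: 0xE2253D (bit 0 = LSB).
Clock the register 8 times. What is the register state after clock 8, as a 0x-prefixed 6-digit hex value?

reg_0 = 0xE2253D
clock 1: out=1, reg = 0xF1129E
clock 2: out=0, reg = 0xF8894F
clock 3: out=1, reg = 0x7C44A7
clock 4: out=1, reg = 0xBE2253
clock 5: out=1, reg = 0x5F1129
clock 6: out=1, reg = 0x2F8894
clock 7: out=0, reg = 0x97C44A
clock 8: out=0, reg = 0x4BE225

0x4BE225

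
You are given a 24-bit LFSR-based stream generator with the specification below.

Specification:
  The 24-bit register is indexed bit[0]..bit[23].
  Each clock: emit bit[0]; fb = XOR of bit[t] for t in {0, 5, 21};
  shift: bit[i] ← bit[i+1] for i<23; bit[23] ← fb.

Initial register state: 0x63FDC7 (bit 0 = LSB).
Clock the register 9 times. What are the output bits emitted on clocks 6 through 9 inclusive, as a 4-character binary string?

reg_0 = 0x63FDC7
clock 1: out=1, reg = 0x31FEE3
clock 2: out=1, reg = 0x98FF71
clock 3: out=1, reg = 0x4C7FB8
clock 4: out=0, reg = 0xA63FDC
clock 5: out=0, reg = 0xD31FEE
clock 6: out=0, reg = 0xE98FF7
clock 7: out=1, reg = 0xF4C7FB
clock 8: out=1, reg = 0xFA63FD
clock 9: out=1, reg = 0xFD31FE

0111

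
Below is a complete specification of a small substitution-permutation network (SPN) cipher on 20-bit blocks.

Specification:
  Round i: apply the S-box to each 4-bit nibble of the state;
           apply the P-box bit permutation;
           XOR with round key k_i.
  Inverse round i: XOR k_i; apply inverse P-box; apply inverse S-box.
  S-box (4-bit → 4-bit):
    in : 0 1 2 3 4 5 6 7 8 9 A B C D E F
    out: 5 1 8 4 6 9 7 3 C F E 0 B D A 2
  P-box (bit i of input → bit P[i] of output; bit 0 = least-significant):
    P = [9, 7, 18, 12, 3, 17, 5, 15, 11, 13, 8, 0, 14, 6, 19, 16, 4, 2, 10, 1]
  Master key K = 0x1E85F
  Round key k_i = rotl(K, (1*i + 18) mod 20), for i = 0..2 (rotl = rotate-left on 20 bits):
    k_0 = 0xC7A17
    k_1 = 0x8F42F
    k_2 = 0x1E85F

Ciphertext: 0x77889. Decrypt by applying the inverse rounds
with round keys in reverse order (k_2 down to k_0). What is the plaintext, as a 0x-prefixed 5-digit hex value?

0x33887

s_0 = ciphertext = 0x77889
s_1 = InvRound(s_0, k_2) = 0xCFBEA
s_2 = InvRound(s_1, k_1) = 0x4FDB6
s_3 = InvRound(s_2, k_0) = 0x33887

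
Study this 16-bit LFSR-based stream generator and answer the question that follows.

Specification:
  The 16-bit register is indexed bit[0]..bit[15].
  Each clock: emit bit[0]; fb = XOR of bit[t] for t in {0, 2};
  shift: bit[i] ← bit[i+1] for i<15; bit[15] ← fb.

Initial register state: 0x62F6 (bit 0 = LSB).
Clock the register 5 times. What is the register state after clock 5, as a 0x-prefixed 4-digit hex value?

reg_0 = 0x62F6
clock 1: out=0, reg = 0xB17B
clock 2: out=1, reg = 0xD8BD
clock 3: out=1, reg = 0x6C5E
clock 4: out=0, reg = 0xB62F
clock 5: out=1, reg = 0x5B17

0x5B17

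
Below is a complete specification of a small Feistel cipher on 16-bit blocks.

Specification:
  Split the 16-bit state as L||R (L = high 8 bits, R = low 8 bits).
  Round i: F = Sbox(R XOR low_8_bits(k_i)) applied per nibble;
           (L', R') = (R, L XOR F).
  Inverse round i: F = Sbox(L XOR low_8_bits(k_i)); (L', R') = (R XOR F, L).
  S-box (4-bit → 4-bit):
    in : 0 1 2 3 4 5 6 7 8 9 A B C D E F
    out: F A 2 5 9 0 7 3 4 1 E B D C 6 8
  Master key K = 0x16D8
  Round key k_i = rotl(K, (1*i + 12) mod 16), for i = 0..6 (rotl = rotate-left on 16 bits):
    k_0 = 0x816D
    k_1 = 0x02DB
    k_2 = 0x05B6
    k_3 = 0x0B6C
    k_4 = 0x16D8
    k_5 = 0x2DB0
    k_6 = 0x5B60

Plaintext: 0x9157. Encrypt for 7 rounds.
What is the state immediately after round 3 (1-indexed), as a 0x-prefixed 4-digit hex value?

0xFE5B

s_0 = plaintext = 0x9157
s_1 = Round(s_0, k_0) = 0x57CF
s_2 = Round(s_1, k_1) = 0xCFFE
s_3 = Round(s_2, k_2) = 0xFE5B
s_4 = Round(s_3, k_3) = 0x5BAD
s_5 = Round(s_4, k_4) = 0xAD6B
s_6 = Round(s_5, k_5) = 0x6B66
s_7 = Round(s_6, k_6) = 0x669C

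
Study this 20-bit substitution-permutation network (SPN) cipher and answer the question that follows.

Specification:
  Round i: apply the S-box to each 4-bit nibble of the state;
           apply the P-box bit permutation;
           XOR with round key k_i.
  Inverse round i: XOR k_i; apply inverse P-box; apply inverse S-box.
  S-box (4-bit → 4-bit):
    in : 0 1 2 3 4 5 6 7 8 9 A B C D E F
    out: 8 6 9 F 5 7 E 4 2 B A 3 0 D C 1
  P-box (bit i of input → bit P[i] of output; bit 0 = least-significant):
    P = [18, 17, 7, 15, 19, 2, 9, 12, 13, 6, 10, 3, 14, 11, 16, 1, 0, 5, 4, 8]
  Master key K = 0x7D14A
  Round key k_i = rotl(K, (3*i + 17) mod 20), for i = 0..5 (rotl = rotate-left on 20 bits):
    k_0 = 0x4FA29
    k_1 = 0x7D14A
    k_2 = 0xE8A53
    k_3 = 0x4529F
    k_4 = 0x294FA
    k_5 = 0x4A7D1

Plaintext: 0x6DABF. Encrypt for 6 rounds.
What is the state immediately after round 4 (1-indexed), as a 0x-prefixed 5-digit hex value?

s_0 = plaintext = 0x6DABF
s_1 = Round(s_0, k_0) = 0x9BB57
s_2 = Round(s_1, k_1) = 0xFBAAF
s_3 = Round(s_2, k_2) = 0xAD21E
s_4 = Round(s_3, k_3) = 0x5B131
s_5 = Round(s_4, k_4) = 0x8CA0F
s_6 = Round(s_5, k_5) = 0x0B7B9

0x5B131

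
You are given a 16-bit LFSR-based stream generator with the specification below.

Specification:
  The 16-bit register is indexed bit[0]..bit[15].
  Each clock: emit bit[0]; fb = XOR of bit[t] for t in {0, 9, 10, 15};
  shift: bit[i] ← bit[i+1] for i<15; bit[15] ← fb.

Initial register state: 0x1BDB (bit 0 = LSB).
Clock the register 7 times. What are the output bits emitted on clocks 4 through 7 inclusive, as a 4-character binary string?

reg_0 = 0x1BDB
clock 1: out=1, reg = 0x0DED
clock 2: out=1, reg = 0x06F6
clock 3: out=0, reg = 0x037B
clock 4: out=1, reg = 0x01BD
clock 5: out=1, reg = 0x80DE
clock 6: out=0, reg = 0xC06F
clock 7: out=1, reg = 0x6037

1101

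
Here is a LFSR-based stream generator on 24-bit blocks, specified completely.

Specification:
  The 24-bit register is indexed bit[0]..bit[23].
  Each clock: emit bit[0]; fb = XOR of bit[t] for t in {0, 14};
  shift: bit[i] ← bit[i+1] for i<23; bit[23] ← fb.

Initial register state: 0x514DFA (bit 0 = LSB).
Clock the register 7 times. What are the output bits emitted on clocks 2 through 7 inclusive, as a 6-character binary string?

reg_0 = 0x514DFA
clock 1: out=0, reg = 0xA8A6FD
clock 2: out=1, reg = 0xD4537E
clock 3: out=0, reg = 0xEA29BF
clock 4: out=1, reg = 0xF514DF
clock 5: out=1, reg = 0xFA8A6F
clock 6: out=1, reg = 0xFD4537
clock 7: out=1, reg = 0x7EA29B

101111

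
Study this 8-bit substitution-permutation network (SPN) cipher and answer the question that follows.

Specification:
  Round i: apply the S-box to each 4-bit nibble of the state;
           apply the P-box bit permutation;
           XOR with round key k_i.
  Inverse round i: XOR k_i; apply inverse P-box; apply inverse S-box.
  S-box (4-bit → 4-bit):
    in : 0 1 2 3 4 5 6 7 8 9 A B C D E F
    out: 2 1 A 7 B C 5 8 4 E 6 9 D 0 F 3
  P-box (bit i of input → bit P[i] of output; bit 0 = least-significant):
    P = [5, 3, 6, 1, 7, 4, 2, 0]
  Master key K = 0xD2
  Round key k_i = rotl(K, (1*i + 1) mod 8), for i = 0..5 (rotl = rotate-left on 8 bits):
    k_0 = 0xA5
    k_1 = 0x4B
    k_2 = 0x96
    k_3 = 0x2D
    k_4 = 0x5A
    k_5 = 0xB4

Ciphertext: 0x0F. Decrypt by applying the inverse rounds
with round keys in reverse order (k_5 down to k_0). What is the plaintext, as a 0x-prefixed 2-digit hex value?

0x20

s_0 = ciphertext = 0x0F
s_1 = InvRound(s_0, k_5) = 0x44
s_2 = InvRound(s_1, k_4) = 0xA2
s_3 = InvRound(s_2, k_3) = 0xC2
s_4 = InvRound(s_3, k_2) = 0xA8
s_5 = InvRound(s_4, k_1) = 0xBC
s_6 = InvRound(s_5, k_0) = 0x20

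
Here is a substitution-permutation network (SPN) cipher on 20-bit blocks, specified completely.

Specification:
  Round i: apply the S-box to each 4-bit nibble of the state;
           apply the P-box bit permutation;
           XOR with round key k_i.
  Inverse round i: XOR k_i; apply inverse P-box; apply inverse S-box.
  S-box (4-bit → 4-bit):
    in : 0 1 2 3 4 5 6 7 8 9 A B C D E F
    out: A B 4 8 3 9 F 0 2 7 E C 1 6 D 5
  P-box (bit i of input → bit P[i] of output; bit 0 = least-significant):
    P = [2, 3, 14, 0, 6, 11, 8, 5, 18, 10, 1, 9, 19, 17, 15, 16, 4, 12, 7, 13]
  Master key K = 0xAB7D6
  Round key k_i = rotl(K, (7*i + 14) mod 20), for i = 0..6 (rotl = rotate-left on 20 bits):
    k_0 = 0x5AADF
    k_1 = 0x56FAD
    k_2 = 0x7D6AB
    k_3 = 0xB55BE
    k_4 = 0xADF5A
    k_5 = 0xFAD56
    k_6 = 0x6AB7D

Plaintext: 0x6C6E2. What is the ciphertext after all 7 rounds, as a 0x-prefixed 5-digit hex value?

0x85678

s_0 = plaintext = 0x6C6E2
s_1 = Round(s_0, k_0) = 0x9DD2D
s_2 = Round(s_1, k_1) = 0x7BA37
s_3 = Round(s_2, k_2) = 0x65089
s_4 = Round(s_3, k_3) = 0x22B22
s_5 = Round(s_4, k_4) = 0xA1CD8
s_6 = Round(s_5, k_5) = 0x094DE
s_7 = Round(s_6, k_6) = 0x85678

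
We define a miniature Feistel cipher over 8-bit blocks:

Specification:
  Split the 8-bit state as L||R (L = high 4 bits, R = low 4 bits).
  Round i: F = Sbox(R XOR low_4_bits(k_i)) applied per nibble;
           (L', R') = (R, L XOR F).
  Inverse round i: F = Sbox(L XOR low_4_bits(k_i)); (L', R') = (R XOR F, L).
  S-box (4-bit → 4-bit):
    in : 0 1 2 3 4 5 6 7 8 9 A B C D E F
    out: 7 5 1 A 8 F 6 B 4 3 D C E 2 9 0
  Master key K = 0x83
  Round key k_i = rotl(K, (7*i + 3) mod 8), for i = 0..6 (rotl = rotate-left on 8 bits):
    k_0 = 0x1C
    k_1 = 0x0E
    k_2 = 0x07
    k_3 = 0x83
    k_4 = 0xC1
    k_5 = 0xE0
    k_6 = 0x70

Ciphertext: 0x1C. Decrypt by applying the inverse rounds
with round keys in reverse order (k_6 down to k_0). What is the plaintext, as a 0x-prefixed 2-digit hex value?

0x9B

s_0 = ciphertext = 0x1C
s_1 = InvRound(s_0, k_6) = 0x91
s_2 = InvRound(s_1, k_5) = 0x29
s_3 = InvRound(s_2, k_4) = 0x32
s_4 = InvRound(s_3, k_3) = 0x53
s_5 = InvRound(s_4, k_2) = 0x25
s_6 = InvRound(s_5, k_1) = 0xB2
s_7 = InvRound(s_6, k_0) = 0x9B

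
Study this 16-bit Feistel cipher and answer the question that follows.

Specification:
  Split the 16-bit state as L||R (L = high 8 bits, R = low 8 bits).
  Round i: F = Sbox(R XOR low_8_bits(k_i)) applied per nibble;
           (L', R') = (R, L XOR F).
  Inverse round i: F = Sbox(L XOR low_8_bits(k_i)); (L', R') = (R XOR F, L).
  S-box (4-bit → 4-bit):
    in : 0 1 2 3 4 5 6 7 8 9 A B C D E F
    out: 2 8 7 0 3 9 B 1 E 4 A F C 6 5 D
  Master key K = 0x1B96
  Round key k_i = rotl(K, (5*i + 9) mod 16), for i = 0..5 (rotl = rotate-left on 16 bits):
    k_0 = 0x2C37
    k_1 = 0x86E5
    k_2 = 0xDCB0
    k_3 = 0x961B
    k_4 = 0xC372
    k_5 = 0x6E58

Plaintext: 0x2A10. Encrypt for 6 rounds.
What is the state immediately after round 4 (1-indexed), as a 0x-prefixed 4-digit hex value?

s_0 = plaintext = 0x2A10
s_1 = Round(s_0, k_0) = 0x105B
s_2 = Round(s_1, k_1) = 0x5BE5
s_3 = Round(s_2, k_2) = 0xE5C2
s_4 = Round(s_3, k_3) = 0xC281
s_5 = Round(s_4, k_4) = 0x8112
s_6 = Round(s_5, k_5) = 0x12BB

0xC281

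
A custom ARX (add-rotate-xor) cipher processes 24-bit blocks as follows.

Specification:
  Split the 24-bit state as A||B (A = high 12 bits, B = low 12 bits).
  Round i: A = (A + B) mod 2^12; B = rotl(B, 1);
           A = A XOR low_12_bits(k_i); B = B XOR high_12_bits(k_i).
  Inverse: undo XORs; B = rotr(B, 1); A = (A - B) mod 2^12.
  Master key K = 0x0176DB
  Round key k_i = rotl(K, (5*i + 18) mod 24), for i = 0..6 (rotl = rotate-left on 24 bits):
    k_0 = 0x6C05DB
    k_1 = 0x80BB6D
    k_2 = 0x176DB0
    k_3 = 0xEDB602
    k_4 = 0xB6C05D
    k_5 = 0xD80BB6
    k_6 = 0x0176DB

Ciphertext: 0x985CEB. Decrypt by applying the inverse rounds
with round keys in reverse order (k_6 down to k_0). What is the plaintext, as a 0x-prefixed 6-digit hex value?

0xDF2355

s_0 = ciphertext = 0x985CEB
s_1 = InvRound(s_0, k_6) = 0x8E067E
s_2 = InvRound(s_1, k_5) = 0xD575FF
s_3 = InvRound(s_2, k_4) = 0xDC1F49
s_4 = InvRound(s_3, k_3) = 0xAFA0C9
s_5 = InvRound(s_4, k_2) = 0xE6B8DF
s_6 = InvRound(s_5, k_1) = 0x49C06A
s_7 = InvRound(s_6, k_0) = 0xDF2355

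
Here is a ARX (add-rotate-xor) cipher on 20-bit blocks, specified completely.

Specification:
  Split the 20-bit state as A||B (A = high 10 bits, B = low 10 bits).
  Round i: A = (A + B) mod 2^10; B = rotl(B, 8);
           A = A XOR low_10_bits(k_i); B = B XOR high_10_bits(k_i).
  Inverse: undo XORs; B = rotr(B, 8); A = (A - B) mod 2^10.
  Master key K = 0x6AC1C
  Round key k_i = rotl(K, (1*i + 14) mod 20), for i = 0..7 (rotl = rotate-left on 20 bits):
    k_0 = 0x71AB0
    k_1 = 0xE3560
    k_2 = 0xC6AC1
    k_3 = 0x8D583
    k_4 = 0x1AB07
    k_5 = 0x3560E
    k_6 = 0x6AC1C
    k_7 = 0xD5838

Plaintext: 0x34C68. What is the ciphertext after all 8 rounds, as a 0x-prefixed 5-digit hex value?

s_0 = plaintext = 0x34C68
s_1 = Round(s_0, k_0) = 0xE2DDC
s_2 = Round(s_1, k_1) = 0x01FFA
s_3 = Round(s_2, k_2) = 0xB01E4
s_4 = Round(s_3, k_3) = 0x49E4C
s_5 = Round(s_4, k_4) = 0x1D0F9
s_6 = Round(s_5, k_5) = 0xD8DEB
s_7 = Round(s_6, k_6) = 0x54AD1
s_8 = Round(s_7, k_7) = 0x06EE2

0x06EE2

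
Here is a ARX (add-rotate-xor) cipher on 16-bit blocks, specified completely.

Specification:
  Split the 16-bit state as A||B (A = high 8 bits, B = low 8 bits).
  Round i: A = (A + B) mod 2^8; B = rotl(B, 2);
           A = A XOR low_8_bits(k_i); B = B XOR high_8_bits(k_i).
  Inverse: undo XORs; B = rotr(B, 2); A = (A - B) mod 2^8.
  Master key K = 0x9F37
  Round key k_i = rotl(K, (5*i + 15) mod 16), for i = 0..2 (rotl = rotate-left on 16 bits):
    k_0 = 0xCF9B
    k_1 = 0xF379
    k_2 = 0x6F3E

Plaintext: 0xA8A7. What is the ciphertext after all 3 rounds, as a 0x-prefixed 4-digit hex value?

s_0 = plaintext = 0xA8A7
s_1 = Round(s_0, k_0) = 0xD451
s_2 = Round(s_1, k_1) = 0x5CB6
s_3 = Round(s_2, k_2) = 0x2CB5

0x2CB5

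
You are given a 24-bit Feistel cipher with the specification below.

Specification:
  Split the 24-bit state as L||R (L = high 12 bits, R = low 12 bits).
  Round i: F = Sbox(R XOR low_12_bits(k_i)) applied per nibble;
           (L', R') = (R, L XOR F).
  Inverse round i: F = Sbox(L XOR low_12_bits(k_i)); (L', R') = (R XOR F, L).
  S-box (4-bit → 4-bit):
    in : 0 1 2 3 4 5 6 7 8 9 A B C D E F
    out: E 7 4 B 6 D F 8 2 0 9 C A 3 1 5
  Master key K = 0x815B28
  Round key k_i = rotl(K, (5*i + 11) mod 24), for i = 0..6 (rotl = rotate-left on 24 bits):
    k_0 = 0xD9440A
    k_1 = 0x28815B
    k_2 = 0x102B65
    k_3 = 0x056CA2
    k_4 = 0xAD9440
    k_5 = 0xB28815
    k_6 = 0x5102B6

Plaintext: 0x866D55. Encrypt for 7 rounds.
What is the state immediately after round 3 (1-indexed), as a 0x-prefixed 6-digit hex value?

s_0 = plaintext = 0x866D55
s_1 = Round(s_0, k_0) = 0xD558B3
s_2 = Round(s_1, k_1) = 0x8B3D47
s_3 = Round(s_2, k_2) = 0xD477F7
s_4 = Round(s_3, k_3) = 0x7F719A
s_5 = Round(s_4, k_4) = 0x19AACE
s_6 = Round(s_5, k_5) = 0xACE5A6
s_7 = Round(s_6, k_6) = 0x5A62B0

0xD477F7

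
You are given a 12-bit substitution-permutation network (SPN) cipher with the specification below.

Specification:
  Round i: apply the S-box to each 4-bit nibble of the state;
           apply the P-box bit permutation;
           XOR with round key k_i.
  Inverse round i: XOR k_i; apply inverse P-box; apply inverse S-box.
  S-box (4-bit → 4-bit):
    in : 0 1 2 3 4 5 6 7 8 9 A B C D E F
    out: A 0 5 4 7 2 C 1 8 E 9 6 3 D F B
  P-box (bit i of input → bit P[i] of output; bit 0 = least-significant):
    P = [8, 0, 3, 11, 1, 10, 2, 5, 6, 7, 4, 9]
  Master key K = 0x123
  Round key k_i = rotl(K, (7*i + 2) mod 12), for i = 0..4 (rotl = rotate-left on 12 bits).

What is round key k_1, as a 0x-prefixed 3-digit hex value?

0x624

K = 0x123
k_0 = rotl(K, (7*0+2) mod 12) = rotl(K, 2) = 0x48C
k_1 = rotl(K, (7*1+2) mod 12) = rotl(K, 9) = 0x624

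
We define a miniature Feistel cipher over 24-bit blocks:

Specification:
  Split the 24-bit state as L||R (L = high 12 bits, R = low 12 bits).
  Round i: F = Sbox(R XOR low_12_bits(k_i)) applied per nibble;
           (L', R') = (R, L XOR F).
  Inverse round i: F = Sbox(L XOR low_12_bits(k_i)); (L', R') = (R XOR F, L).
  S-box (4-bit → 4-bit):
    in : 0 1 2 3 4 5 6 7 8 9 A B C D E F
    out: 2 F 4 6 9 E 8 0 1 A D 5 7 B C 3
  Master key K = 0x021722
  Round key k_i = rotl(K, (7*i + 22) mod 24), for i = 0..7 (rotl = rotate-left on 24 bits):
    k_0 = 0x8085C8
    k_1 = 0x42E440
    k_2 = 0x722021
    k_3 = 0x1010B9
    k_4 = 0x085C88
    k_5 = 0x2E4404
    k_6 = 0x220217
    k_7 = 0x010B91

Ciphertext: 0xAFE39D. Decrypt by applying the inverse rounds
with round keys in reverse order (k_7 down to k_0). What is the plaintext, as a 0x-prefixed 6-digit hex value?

s_0 = ciphertext = 0xAFE39D
s_1 = InvRound(s_0, k_7) = 0xC1EAFE
s_2 = InvRound(s_1, k_6) = 0x6D4C1E
s_3 = InvRound(s_2, k_5) = 0x8AC6D4
s_4 = InvRound(s_3, k_4) = 0xF9D8AC
s_5 = InvRound(s_4, k_3) = 0xBE5F9D
s_6 = InvRound(s_5, k_2) = 0xAE4BE5
s_7 = InvRound(s_6, k_1) = 0x73CAE4
s_8 = InvRound(s_7, k_0) = 0xEDD73C

0xEDD73C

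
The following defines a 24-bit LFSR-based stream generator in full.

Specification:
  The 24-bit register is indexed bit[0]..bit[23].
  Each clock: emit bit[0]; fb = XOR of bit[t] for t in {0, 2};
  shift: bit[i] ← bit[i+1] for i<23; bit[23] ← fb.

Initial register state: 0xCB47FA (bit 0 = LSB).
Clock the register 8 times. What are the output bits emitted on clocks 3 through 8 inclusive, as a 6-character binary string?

reg_0 = 0xCB47FA
clock 1: out=0, reg = 0x65A3FD
clock 2: out=1, reg = 0x32D1FE
clock 3: out=0, reg = 0x9968FF
clock 4: out=1, reg = 0x4CB47F
clock 5: out=1, reg = 0x265A3F
clock 6: out=1, reg = 0x132D1F
clock 7: out=1, reg = 0x09968F
clock 8: out=1, reg = 0x04CB47

011111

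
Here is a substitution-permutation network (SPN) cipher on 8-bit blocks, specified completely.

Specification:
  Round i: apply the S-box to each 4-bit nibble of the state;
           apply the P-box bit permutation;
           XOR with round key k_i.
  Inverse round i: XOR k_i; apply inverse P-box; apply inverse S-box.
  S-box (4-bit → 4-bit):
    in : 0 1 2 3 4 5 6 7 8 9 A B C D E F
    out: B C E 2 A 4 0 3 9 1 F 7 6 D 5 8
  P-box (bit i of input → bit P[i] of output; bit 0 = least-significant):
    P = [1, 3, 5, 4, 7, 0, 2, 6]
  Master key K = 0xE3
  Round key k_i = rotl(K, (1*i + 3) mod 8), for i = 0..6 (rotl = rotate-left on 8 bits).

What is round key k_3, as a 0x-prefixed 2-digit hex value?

0xF8

K = 0xE3
k_0 = rotl(K, (1*0+3) mod 8) = rotl(K, 3) = 0x1F
k_1 = rotl(K, (1*1+3) mod 8) = rotl(K, 4) = 0x3E
k_2 = rotl(K, (1*2+3) mod 8) = rotl(K, 5) = 0x7C
k_3 = rotl(K, (1*3+3) mod 8) = rotl(K, 6) = 0xF8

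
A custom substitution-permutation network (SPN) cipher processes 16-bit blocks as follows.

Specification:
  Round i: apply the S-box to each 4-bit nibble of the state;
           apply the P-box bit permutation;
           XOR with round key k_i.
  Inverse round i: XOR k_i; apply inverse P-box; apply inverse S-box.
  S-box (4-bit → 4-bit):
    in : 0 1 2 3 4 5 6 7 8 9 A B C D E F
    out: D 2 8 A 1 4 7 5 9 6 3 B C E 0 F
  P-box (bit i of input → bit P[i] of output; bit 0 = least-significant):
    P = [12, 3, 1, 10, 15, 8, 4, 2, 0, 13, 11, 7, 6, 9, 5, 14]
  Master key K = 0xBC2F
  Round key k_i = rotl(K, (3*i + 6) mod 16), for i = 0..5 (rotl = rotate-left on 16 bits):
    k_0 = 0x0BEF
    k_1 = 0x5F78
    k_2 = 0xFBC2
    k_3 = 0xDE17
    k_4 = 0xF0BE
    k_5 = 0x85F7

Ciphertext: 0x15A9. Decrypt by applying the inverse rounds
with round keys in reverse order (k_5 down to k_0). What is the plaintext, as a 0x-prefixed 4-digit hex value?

0x8FC1

s_0 = ciphertext = 0x15A9
s_1 = InvRound(s_0, k_5) = 0x4E06
s_2 = InvRound(s_1, k_4) = 0x9D7B
s_3 = InvRound(s_2, k_3) = 0xFE31
s_4 = InvRound(s_3, k_2) = 0x789C
s_5 = InvRound(s_4, k_1) = 0x6332
s_6 = InvRound(s_5, k_0) = 0x8FC1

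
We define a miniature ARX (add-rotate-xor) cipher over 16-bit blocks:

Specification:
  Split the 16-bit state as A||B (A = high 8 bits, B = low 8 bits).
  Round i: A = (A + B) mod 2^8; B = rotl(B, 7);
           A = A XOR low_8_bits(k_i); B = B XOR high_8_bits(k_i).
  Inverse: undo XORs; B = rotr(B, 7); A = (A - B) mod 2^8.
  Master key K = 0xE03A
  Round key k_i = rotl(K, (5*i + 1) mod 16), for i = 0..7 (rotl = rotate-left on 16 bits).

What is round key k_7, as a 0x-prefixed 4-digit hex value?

K = 0xE03A
k_0 = rotl(K, (5*0+1) mod 16) = rotl(K, 1) = 0xC075
k_1 = rotl(K, (5*1+1) mod 16) = rotl(K, 6) = 0x0EB8
k_2 = rotl(K, (5*2+1) mod 16) = rotl(K, 11) = 0xD701
k_3 = rotl(K, (5*3+1) mod 16) = rotl(K, 0) = 0xE03A
k_4 = rotl(K, (5*4+1) mod 16) = rotl(K, 5) = 0x075C
k_5 = rotl(K, (5*5+1) mod 16) = rotl(K, 10) = 0xEB80
k_6 = rotl(K, (5*6+1) mod 16) = rotl(K, 15) = 0x701D
k_7 = rotl(K, (5*7+1) mod 16) = rotl(K, 4) = 0x03AE

0x03AE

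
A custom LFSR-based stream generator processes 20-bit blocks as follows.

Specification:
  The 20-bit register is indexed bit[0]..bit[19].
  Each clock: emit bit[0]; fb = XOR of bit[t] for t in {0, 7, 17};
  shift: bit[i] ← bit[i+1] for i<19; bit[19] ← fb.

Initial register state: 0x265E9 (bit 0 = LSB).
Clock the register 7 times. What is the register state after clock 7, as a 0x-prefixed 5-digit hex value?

reg_0 = 0x265E9
clock 1: out=1, reg = 0x932F4
clock 2: out=0, reg = 0xC997A
clock 3: out=0, reg = 0x64CBD
clock 4: out=1, reg = 0xB265E
clock 5: out=0, reg = 0xD932F
clock 6: out=1, reg = 0xEC997
clock 7: out=1, reg = 0xF64CB

0xF64CB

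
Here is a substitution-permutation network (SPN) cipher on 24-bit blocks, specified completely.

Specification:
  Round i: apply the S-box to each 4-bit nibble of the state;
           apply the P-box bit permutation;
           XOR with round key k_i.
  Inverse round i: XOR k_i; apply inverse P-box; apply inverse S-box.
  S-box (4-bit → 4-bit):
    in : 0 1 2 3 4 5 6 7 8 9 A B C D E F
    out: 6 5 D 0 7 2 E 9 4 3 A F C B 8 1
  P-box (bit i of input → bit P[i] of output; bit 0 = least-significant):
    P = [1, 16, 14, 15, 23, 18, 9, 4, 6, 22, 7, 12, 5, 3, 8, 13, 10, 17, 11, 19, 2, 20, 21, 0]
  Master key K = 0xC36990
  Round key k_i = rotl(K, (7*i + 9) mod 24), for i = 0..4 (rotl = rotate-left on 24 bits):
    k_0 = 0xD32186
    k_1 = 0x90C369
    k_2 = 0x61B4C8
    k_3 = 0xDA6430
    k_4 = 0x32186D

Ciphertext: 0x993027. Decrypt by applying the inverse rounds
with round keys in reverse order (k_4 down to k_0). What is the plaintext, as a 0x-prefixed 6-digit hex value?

s_0 = ciphertext = 0x993027
s_1 = InvRound(s_0, k_4) = 0x86AFF9
s_2 = InvRound(s_1, k_3) = 0xAC040C
s_3 = InvRound(s_2, k_2) = 0xFEEB9A
s_4 = InvRound(s_3, k_1) = 0xC674AF
s_5 = InvRound(s_4, k_0) = 0xAF4E50

0xAF4E50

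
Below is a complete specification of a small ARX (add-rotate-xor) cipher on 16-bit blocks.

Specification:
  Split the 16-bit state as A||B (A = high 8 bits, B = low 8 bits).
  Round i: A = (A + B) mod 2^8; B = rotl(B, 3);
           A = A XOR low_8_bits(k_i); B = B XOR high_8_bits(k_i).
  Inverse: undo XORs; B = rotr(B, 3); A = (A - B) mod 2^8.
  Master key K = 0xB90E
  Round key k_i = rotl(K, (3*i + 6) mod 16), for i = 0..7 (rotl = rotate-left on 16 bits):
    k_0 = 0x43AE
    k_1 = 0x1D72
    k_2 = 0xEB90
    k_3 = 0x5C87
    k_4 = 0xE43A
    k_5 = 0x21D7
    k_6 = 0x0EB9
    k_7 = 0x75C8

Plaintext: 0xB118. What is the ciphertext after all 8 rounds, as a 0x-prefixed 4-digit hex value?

0x92B0

s_0 = plaintext = 0xB118
s_1 = Round(s_0, k_0) = 0x6783
s_2 = Round(s_1, k_1) = 0x9801
s_3 = Round(s_2, k_2) = 0x09E3
s_4 = Round(s_3, k_3) = 0x6B43
s_5 = Round(s_4, k_4) = 0x94FE
s_6 = Round(s_5, k_5) = 0x45D6
s_7 = Round(s_6, k_6) = 0xA2B8
s_8 = Round(s_7, k_7) = 0x92B0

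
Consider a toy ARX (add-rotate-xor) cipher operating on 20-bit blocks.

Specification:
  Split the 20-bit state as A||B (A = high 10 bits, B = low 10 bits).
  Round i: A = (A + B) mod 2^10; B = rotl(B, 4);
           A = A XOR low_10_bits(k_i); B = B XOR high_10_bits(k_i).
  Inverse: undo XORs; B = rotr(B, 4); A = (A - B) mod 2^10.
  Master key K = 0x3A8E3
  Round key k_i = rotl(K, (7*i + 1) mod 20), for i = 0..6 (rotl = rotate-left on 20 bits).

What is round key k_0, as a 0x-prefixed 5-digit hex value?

K = 0x3A8E3
k_0 = rotl(K, (7*0+1) mod 20) = rotl(K, 1) = 0x751C6

0x751C6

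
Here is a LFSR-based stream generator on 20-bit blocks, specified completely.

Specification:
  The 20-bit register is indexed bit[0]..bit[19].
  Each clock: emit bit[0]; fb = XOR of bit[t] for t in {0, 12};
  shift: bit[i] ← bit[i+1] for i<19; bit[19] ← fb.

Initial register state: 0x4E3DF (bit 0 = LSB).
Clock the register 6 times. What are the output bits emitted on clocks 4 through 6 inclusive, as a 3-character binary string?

reg_0 = 0x4E3DF
clock 1: out=1, reg = 0xA71EF
clock 2: out=1, reg = 0x538F7
clock 3: out=1, reg = 0x29C7B
clock 4: out=1, reg = 0x14E3D
clock 5: out=1, reg = 0x8A71E
clock 6: out=0, reg = 0x4538F

110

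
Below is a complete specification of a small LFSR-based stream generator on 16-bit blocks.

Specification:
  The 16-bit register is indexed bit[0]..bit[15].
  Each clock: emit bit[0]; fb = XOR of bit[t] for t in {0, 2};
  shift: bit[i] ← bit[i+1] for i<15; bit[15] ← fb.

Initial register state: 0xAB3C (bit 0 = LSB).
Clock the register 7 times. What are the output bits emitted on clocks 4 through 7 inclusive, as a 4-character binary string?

reg_0 = 0xAB3C
clock 1: out=0, reg = 0xD59E
clock 2: out=0, reg = 0xEACF
clock 3: out=1, reg = 0x7567
clock 4: out=1, reg = 0x3AB3
clock 5: out=1, reg = 0x9D59
clock 6: out=1, reg = 0xCEAC
clock 7: out=0, reg = 0xE756

1110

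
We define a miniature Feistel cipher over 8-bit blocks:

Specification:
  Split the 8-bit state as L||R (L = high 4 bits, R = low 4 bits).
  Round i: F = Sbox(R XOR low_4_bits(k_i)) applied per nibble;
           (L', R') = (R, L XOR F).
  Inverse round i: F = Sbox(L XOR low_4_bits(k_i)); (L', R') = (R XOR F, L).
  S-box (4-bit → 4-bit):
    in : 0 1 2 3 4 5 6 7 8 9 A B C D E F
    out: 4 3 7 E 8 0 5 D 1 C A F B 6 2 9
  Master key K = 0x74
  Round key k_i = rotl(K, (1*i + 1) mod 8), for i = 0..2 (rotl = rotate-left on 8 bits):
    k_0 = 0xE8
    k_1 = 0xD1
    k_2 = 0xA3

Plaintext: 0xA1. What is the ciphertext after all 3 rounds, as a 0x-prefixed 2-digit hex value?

0xCF

s_0 = plaintext = 0xA1
s_1 = Round(s_0, k_0) = 0x16
s_2 = Round(s_1, k_1) = 0x6C
s_3 = Round(s_2, k_2) = 0xCF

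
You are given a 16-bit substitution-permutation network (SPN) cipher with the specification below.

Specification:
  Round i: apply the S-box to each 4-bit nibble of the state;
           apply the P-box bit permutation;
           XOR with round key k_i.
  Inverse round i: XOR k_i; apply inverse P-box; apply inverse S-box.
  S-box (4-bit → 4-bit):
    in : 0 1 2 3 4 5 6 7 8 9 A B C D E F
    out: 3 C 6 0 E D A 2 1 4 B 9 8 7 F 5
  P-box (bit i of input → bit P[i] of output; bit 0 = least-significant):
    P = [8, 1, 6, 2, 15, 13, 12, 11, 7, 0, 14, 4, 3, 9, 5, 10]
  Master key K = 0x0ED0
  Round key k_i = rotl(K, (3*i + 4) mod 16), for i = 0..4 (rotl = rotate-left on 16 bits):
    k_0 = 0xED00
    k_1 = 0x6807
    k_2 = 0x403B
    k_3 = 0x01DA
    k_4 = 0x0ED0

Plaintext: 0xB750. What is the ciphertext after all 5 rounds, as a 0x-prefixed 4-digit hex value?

s_0 = plaintext = 0xB750
s_1 = Round(s_0, k_0) = 0x700B
s_2 = Round(s_1, k_1) = 0xCB82
s_3 = Round(s_2, k_2) = 0xC4E9
s_4 = Round(s_3, k_3) = 0xFD8B
s_5 = Round(s_4, k_4) = 0xCF7D

0xCF7D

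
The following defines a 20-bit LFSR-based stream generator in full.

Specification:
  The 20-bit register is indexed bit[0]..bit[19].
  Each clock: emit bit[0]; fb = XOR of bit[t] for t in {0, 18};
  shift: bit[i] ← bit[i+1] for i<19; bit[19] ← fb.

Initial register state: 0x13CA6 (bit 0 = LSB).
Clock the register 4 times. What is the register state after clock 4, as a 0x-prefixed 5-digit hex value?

reg_0 = 0x13CA6
clock 1: out=0, reg = 0x09E53
clock 2: out=1, reg = 0x84F29
clock 3: out=1, reg = 0xC2794
clock 4: out=0, reg = 0xE13CA

0xE13CA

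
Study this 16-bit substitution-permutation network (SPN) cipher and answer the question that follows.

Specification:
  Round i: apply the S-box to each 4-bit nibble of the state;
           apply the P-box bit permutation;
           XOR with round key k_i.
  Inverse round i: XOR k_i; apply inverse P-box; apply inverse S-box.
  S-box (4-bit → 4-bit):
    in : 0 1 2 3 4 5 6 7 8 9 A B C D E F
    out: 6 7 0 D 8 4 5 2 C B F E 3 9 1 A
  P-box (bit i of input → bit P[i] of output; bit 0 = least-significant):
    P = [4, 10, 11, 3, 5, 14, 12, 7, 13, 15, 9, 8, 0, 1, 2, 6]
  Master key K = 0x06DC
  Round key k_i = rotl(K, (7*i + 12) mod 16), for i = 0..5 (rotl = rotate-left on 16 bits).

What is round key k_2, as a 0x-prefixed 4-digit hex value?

0x701B

K = 0x06DC
k_0 = rotl(K, (7*0+12) mod 16) = rotl(K, 12) = 0xC06D
k_1 = rotl(K, (7*1+12) mod 16) = rotl(K, 3) = 0x36E0
k_2 = rotl(K, (7*2+12) mod 16) = rotl(K, 10) = 0x701B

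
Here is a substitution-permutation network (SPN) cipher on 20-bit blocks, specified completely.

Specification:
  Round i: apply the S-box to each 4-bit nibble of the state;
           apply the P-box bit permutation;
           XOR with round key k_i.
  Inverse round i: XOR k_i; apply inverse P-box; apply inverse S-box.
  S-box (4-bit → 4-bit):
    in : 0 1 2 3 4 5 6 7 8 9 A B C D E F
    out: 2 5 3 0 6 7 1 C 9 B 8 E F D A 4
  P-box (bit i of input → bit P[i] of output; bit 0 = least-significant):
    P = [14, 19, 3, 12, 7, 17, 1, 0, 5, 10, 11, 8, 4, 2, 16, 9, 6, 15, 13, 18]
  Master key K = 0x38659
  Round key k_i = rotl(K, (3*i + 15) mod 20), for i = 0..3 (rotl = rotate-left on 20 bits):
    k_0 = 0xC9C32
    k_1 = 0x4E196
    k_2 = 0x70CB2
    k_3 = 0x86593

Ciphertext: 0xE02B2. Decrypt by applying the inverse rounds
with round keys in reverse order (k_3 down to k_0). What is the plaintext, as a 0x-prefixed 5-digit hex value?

0x72660

s_0 = ciphertext = 0xE02B2
s_1 = InvRound(s_0, k_3) = 0x7A9E6
s_2 = InvRound(s_1, k_2) = 0x52E33
s_3 = InvRound(s_2, k_1) = 0x0BC86
s_4 = InvRound(s_3, k_0) = 0x72660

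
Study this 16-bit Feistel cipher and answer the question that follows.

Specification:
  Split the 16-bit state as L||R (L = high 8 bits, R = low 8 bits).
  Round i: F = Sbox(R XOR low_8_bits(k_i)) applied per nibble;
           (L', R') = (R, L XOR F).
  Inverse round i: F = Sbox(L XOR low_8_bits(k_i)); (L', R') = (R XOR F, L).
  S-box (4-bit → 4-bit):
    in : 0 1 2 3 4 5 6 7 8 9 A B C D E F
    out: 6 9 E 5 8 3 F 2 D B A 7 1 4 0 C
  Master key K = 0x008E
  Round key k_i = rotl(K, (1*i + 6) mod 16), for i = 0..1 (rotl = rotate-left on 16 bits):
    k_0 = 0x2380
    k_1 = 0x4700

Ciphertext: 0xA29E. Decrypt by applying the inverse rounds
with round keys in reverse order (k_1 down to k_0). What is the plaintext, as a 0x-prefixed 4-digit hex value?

0xD430

s_0 = ciphertext = 0xA29E
s_1 = InvRound(s_0, k_1) = 0x30A2
s_2 = InvRound(s_1, k_0) = 0xD430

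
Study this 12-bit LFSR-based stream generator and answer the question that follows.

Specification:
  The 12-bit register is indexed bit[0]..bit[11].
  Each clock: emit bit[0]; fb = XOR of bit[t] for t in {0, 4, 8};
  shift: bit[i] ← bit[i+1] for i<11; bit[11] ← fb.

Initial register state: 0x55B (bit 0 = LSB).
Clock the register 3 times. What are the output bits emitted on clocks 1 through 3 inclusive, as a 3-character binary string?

110

reg_0 = 0x55B
clock 1: out=1, reg = 0xAAD
clock 2: out=1, reg = 0xD56
clock 3: out=0, reg = 0x6AB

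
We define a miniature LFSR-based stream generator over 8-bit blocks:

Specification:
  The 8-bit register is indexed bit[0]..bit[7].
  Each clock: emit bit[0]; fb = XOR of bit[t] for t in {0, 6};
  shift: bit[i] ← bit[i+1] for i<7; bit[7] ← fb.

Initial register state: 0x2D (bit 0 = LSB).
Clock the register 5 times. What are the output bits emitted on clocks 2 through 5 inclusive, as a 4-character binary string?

reg_0 = 0x2D
clock 1: out=1, reg = 0x96
clock 2: out=0, reg = 0x4B
clock 3: out=1, reg = 0x25
clock 4: out=1, reg = 0x92
clock 5: out=0, reg = 0x49

0110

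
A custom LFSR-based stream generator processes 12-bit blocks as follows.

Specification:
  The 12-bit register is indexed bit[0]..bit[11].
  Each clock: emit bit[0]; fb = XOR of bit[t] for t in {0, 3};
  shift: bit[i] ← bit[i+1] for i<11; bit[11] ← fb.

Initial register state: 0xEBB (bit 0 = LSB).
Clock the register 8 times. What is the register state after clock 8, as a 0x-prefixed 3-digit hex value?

0x6CE

reg_0 = 0xEBB
clock 1: out=1, reg = 0x75D
clock 2: out=1, reg = 0x3AE
clock 3: out=0, reg = 0x9D7
clock 4: out=1, reg = 0xCEB
clock 5: out=1, reg = 0x675
clock 6: out=1, reg = 0xB3A
clock 7: out=0, reg = 0xD9D
clock 8: out=1, reg = 0x6CE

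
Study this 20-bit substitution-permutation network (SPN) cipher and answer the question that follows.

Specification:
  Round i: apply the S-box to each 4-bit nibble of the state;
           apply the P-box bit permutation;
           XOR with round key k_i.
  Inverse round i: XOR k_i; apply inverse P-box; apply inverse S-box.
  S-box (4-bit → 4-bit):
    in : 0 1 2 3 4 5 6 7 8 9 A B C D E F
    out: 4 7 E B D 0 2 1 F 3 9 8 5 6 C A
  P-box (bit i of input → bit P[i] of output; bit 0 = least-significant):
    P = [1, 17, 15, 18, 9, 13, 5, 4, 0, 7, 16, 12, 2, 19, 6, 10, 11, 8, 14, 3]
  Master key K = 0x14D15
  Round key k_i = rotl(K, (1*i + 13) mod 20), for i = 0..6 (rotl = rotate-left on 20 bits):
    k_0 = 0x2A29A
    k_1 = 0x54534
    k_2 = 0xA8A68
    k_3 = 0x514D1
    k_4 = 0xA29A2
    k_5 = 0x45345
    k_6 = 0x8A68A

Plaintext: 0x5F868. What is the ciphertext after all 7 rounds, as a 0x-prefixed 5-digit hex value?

s_0 = plaintext = 0x5F868
s_1 = Round(s_0, k_0) = 0xD1619
s_2 = Round(s_1, k_1) = 0xF26D2
s_3 = Round(s_2, k_2) = 0x42F80
s_4 = Round(s_3, k_3) = 0xDEA29
s_5 = Round(s_4, k_4) = 0x85CD1
s_6 = Round(s_5, k_5) = 0x7BA6E
s_7 = Round(s_6, k_6) = 0xC1A8B

0xC1A8B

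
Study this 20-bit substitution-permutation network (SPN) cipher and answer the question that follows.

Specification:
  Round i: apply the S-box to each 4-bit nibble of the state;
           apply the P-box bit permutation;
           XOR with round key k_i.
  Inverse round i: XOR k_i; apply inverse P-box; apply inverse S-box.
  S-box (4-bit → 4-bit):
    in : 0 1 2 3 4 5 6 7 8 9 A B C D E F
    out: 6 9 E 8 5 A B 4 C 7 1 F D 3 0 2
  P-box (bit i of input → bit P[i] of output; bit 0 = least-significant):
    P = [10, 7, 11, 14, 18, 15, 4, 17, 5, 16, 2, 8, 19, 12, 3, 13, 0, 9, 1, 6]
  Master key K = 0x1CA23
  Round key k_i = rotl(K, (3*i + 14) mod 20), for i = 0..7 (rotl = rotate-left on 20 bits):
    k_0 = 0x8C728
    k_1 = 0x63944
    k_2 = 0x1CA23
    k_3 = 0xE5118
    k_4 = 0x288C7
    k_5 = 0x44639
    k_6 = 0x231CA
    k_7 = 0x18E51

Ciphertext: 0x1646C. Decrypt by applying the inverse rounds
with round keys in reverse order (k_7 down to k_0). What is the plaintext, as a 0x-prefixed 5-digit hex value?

s_0 = ciphertext = 0x1646C
s_1 = InvRound(s_0, k_7) = 0xD8408
s_2 = InvRound(s_1, k_6) = 0x8656D
s_3 = InvRound(s_2, k_5) = 0x5184E
s_4 = InvRound(s_3, k_4) = 0xA0F6F
s_5 = InvRound(s_4, k_3) = 0xBF44C
s_6 = InvRound(s_5, k_2) = 0xBB434
s_7 = InvRound(s_6, k_1) = 0x3A694
s_8 = InvRound(s_7, k_0) = 0xECB85

0xECB85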